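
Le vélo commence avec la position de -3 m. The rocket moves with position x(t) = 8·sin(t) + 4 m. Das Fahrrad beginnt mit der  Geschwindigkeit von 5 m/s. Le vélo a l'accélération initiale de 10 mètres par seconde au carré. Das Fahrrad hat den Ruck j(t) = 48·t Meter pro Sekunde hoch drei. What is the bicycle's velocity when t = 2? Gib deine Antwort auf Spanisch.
Debemos encontrar la antiderivada de nuestra ecuación de la sacudida j(t) = 48·t 2 veces. La integral de la sacudida es la aceleración. Usando a(0) = 10, obtenemos a(t) = 24·t^2 + 10. La antiderivada de la aceleración es la velocidad. Usando v(0) = 5, obtenemos v(t) = 8·t^3 + 10·t + 5. De la ecuación de la velocidad v(t) = 8·t^3 + 10·t + 5, sustituimos t = 2 para obtener v = 89.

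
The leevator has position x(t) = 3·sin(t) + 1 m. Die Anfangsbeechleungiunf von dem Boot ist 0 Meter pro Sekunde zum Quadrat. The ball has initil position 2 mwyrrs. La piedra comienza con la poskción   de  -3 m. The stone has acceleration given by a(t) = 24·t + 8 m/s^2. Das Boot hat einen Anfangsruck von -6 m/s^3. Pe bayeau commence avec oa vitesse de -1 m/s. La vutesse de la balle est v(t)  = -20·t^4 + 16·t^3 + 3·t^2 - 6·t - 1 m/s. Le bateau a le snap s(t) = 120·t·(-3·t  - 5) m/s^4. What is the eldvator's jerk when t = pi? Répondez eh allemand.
Wir müssen unsere Gleichung für die Position x(t) = 3·sin(t) + 1 3-mal ableiten. Die Ableitung von der Position ergibt die Geschwindigkeit: v(t) = 3·cos(t). Mit d/dt von v(t) finden wir a(t) = -3·sin(t). Durch Ableiten von der Beschleunigung erhalten wir den Ruck: j(t) = -3·cos(t). Wir haben den Ruck j(t) = -3·cos(t). Durch Einsetzen von t = pi: j(pi) = 3.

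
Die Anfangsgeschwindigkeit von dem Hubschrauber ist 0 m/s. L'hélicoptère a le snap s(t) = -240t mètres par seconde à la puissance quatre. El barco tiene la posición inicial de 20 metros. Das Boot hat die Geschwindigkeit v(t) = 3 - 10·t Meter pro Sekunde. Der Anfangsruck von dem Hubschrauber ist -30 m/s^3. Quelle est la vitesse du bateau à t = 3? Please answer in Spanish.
Usando v(t) = 3 - 10·t y sustituyendo t = 3, encontramos v = -27.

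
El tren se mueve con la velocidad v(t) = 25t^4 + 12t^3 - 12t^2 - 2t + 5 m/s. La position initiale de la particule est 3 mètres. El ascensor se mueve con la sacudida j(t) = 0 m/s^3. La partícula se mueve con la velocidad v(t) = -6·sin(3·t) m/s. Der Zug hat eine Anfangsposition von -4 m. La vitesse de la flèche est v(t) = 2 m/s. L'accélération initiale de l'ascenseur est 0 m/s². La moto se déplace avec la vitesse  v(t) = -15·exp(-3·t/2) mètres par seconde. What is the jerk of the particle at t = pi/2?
We must differentiate our velocity equation v(t) = -6·sin(3·t) 2 times. The derivative of velocity gives acceleration: a(t) = -18·cos(3·t). Differentiating acceleration, we get jerk: j(t) = 54·sin(3·t). From the given jerk equation j(t) = 54·sin(3·t), we substitute t = pi/2 to get j = -54.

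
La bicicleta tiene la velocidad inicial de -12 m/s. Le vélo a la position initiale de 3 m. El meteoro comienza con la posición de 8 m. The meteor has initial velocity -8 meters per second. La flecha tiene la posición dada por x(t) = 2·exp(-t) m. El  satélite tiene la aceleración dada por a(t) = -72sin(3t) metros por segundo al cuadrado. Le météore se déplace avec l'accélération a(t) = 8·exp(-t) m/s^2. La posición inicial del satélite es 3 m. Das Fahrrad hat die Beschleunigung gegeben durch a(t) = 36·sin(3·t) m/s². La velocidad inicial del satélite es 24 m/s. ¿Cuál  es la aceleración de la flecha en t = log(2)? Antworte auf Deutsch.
Um dies zu lösen, müssen wir 2 Ableitungen unserer Gleichung für die Position x(t) = 2·exp(-t) nehmen. Die Ableitung von der Position ergibt die Geschwindigkeit: v(t) = -2·exp(-t). Durch Ableiten von der Geschwindigkeit erhalten wir die Beschleunigung: a(t) = 2·exp(-t). Aus der Gleichung für die Beschleunigung a(t) = 2·exp(-t), setzen wir t = log(2) ein und erhalten a = 1.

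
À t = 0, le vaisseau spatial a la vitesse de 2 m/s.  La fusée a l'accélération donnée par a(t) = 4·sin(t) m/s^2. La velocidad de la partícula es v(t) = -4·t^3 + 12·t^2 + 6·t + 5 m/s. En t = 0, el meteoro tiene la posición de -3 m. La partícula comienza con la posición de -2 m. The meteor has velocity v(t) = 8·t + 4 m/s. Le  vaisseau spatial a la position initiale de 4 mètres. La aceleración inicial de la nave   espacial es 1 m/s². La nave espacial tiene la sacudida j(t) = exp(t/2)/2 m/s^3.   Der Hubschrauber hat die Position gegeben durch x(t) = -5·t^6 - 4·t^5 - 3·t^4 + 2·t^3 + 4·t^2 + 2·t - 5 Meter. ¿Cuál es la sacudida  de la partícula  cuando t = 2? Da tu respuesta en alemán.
Ausgehend von der Geschwindigkeit v(t) = -4·t^3 + 12·t^2 + 6·t + 5, nehmen wir 2 Ableitungen. Die Ableitung von der Geschwindigkeit ergibt die Beschleunigung: a(t) = -12·t^2 + 24·t + 6. Durch Ableiten von der Beschleunigung erhalten wir den Ruck: j(t) = 24 - 24·t. Mit j(t) = 24 - 24·t und Einsetzen von t = 2, finden wir j = -24.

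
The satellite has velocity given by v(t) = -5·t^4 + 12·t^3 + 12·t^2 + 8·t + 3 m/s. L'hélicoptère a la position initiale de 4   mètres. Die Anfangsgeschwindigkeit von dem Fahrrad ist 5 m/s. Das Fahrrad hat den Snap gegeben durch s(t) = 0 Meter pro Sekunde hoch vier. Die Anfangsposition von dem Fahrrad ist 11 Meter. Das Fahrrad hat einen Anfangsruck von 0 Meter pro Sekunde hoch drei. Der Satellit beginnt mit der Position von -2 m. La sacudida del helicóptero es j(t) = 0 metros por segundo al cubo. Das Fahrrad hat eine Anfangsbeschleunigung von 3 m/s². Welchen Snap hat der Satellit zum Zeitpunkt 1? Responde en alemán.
Wir müssen unsere Gleichung für die Geschwindigkeit v(t) = -5·t^4 + 12·t^3 + 12·t^2 + 8·t + 3 3-mal ableiten. Durch Ableiten von der Geschwindigkeit erhalten wir die Beschleunigung: a(t) = -20·t^3 + 36·t^2 + 24·t + 8. Die Ableitung von der Beschleunigung ergibt den Ruck: j(t) = -60·t^2 + 72·t + 24. Mit d/dt von j(t) finden wir s(t) = 72 - 120·t. Aus der Gleichung für den Snap s(t) = 72 - 120·t, setzen wir t = 1 ein und erhalten s = -48.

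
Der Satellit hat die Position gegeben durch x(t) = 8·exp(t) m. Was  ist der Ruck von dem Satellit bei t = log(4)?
Um dies zu lösen, müssen wir 3 Ableitungen unserer Gleichung für die Position x(t) = 8·exp(t) nehmen. Durch Ableiten von der Position erhalten wir die Geschwindigkeit: v(t) = 8·exp(t). Die Ableitung von der Geschwindigkeit ergibt die Beschleunigung: a(t) = 8·exp(t). Mit d/dt von a(t) finden wir j(t) = 8·exp(t). Wir haben den Ruck j(t) = 8·exp(t). Durch Einsetzen von t = log(4): j(log(4)) = 32.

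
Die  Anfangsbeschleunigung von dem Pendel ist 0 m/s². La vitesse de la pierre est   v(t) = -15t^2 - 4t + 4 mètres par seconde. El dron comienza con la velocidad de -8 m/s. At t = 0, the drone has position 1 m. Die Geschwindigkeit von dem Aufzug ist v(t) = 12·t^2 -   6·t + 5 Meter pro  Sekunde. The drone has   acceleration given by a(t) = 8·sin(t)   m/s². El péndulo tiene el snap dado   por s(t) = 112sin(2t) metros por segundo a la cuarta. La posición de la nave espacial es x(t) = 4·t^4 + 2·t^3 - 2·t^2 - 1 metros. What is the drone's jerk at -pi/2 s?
We must differentiate our acceleration equation a(t) = 8·sin(t) 1 time. The derivative of acceleration gives jerk: j(t) = 8·cos(t). Using j(t) = 8·cos(t) and substituting t = -pi/2, we find j = 0.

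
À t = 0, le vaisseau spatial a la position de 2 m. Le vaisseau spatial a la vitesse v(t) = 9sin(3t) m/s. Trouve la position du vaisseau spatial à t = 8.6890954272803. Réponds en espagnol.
Debemos encontrar la antiderivada de nuestra ecuación de la velocidad v(t) = 9·sin(3·t) 1 vez. Integrando la velocidad y usando la condición inicial x(0) = 2, obtenemos x(t) = 5 - 3·cos(3·t). Usando x(t) = 5 - 3·cos(3·t) y sustituyendo t = 8.6890954272803, encontramos x = 3.21744675576097.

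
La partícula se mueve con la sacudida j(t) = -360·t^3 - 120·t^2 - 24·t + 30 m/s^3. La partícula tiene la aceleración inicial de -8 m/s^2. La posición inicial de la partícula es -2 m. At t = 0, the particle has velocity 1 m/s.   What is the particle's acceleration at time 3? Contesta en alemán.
Wir müssen die Stammfunktion unserer Gleichung für den Ruck j(t) = -360·t^3 - 120·t^2 - 24·t + 30 1-mal finden. Das Integral von dem Ruck, mit a(0) = -8, ergibt die Beschleunigung: a(t) = -90·t^4 - 40·t^3 - 12·t^2 + 30·t - 8. Aus der Gleichung für die Beschleunigung a(t) = -90·t^4 - 40·t^3 - 12·t^2 + 30·t - 8, setzen wir t = 3 ein und erhalten a = -8396.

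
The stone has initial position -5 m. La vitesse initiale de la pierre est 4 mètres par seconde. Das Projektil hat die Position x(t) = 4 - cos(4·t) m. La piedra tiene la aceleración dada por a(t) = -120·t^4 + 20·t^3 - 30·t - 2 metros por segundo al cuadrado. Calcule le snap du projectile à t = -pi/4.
Pour résoudre ceci, nous devons prendre 4 dérivées de notre équation de la position x(t) = 4 - cos(4·t). En prenant d/dt de x(t), nous trouvons v(t) = 4·sin(4·t). La dérivée de la vitesse donne l'accélération: a(t) = 16·cos(4·t). La dérivée de l'accélération donne le jerk: j(t) = -64·sin(4·t). La dérivée du jerk donne le snap: s(t) = -256·cos(4·t). En utilisant s(t) = -256·cos(4·t) et en substituant t = -pi/4, nous trouvons s = 256.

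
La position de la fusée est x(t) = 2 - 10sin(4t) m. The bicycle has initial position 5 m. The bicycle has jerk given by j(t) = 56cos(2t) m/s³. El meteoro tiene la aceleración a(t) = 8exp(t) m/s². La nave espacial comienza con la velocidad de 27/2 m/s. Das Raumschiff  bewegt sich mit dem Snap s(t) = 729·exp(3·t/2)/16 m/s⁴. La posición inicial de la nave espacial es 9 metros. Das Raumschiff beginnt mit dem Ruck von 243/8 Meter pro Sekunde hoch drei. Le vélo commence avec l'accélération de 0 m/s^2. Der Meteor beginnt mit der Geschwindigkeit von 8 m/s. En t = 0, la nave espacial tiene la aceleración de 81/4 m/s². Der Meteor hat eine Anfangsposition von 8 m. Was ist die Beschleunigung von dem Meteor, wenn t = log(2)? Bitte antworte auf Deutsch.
Aus der Gleichung für die Beschleunigung a(t) = 8·exp(t), setzen wir t = log(2) ein und erhalten a = 16.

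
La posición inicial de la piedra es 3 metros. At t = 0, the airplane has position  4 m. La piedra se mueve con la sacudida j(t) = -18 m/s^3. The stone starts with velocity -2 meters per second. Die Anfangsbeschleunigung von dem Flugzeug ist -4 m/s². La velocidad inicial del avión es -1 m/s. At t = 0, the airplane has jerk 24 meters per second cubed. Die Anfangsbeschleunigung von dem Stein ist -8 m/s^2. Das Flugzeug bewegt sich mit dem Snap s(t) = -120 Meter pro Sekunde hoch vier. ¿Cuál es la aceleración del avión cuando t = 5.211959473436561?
Necesitamos integrar nuestra ecuación del snap s(t) = -120 2 veces. La antiderivada del snap, con j(0) = 24, da la sacudida: j(t) = 24 - 120·t. La antiderivada de la sacudida, con a(0) = -4, da la aceleración: a(t) = -60·t^2 + 24·t - 4. De la ecuación de la aceleración a(t) = -60·t^2 + 24·t - 4, sustituimos t = 5.211959473436561 para obtener a = -1508.78426580223.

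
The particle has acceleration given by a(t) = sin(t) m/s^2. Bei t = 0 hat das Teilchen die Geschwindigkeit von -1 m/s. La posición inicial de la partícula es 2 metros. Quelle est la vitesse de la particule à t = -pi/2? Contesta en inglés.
We need to integrate our acceleration equation a(t) = sin(t) 1 time. Integrating acceleration and using the initial condition v(0) = -1, we get v(t) = -cos(t). Using v(t) = -cos(t) and substituting t = -pi/2, we find v = 0.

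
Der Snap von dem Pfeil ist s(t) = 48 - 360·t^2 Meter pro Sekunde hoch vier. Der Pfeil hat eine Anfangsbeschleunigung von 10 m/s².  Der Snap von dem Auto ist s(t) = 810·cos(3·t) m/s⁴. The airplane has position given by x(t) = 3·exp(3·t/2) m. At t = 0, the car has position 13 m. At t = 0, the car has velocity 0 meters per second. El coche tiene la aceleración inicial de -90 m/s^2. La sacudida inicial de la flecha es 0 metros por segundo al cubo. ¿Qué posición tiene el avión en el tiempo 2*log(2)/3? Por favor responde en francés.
En utilisant x(t) = 3·exp(3·t/2) et en substituant t = 2*log(2)/3, nous trouvons x = 6.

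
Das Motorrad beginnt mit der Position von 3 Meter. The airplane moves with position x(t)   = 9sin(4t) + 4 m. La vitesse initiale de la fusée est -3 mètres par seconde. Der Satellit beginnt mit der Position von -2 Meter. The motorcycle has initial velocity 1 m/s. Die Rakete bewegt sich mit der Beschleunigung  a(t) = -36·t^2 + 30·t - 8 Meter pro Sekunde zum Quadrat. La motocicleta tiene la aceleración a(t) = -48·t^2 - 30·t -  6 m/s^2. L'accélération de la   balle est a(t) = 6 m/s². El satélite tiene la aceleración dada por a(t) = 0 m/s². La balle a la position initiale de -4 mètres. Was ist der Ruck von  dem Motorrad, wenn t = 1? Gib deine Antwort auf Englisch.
Starting from acceleration a(t) = -48·t^2 - 30·t - 6, we take 1 derivative. The derivative of acceleration gives jerk: j(t) = -96·t - 30. We have jerk j(t) = -96·t - 30. Substituting t = 1: j(1) = -126.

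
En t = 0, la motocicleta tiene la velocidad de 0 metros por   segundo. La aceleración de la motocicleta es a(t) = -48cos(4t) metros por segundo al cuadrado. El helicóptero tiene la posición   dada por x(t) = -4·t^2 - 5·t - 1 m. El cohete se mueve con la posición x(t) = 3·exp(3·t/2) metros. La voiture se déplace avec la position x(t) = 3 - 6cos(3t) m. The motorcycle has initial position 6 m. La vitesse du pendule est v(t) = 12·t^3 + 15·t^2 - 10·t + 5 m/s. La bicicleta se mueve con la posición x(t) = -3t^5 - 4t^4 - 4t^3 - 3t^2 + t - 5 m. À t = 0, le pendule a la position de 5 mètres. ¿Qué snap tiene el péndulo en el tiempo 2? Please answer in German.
Wir müssen unsere Gleichung für die Geschwindigkeit v(t) = 12·t^3 + 15·t^2 - 10·t + 5 3-mal ableiten. Die Ableitung von der Geschwindigkeit ergibt die Beschleunigung: a(t) = 36·t^2 + 30·t - 10. Durch Ableiten von der Beschleunigung erhalten wir den Ruck: j(t) = 72·t + 30. Mit d/dt von j(t) finden wir s(t) = 72. Mit s(t) = 72 und Einsetzen von t = 2, finden wir s = 72.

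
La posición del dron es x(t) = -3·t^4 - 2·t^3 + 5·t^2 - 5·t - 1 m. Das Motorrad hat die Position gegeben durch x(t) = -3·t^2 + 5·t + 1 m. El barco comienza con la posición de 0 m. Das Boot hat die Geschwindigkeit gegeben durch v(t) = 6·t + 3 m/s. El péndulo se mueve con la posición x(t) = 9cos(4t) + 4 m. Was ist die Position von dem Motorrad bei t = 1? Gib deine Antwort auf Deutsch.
Aus der Gleichung für die Position x(t) = -3·t^2 + 5·t + 1, setzen wir t = 1 ein und erhalten x = 3.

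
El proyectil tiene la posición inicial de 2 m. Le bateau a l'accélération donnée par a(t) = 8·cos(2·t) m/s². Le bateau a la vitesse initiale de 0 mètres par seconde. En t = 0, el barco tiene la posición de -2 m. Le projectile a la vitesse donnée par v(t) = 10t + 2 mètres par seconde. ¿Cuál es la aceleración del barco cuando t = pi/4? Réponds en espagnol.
Usando a(t) = 8·cos(2·t) y sustituyendo t = pi/4, encontramos a = 0.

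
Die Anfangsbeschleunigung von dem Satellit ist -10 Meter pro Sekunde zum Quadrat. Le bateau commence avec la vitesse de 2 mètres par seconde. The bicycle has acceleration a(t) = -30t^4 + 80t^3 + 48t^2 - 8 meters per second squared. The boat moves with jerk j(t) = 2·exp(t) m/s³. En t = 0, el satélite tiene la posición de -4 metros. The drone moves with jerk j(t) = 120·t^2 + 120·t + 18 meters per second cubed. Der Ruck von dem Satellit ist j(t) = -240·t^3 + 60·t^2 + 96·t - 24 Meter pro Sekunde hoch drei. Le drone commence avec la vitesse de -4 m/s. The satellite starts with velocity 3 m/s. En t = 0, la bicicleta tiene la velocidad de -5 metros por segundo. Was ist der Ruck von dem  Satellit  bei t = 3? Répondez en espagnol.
Tenemos la sacudida j(t) = -240·t^3 + 60·t^2 + 96·t - 24. Sustituyendo t = 3: j(3) = -5676.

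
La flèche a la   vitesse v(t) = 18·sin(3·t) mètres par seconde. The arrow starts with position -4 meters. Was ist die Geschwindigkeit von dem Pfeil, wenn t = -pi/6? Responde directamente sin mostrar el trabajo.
Die Geschwindigkeit bei t = -pi/6 ist v = -18.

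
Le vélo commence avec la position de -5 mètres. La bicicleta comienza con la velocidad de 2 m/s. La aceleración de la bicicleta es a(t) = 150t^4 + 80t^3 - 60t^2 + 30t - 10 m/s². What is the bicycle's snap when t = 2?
We must differentiate our acceleration equation a(t) = 150·t^4 + 80·t^3 - 60·t^2 + 30·t - 10 2 times. The derivative of acceleration gives jerk: j(t) = 600·t^3 + 240·t^2 - 120·t + 30. The derivative of jerk gives snap: s(t) = 1800·t^2 + 480·t - 120. We have snap s(t) = 1800·t^2 + 480·t - 120. Substituting t = 2: s(2) = 8040.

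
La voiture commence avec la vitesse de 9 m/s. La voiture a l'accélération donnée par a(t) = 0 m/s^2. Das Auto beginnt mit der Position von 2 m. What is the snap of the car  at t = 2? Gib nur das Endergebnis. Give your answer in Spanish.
La respuesta es 0.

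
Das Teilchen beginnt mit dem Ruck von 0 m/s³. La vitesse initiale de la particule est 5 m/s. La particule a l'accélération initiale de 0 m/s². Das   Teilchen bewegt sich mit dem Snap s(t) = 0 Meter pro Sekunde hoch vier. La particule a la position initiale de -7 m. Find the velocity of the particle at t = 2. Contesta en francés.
Nous devons intégrer notre équation du snap s(t) = 0 3 fois. La primitive du snap, avec j(0) = 0, donne le jerk: j(t) = 0. En prenant ∫j(t)dt et en appliquant a(0) = 0, nous trouvons a(t) = 0. En intégrant l'accélération et en utilisant la condition initiale v(0) = 5, nous obtenons v(t) = 5. Nous avons la vitesse v(t) = 5. En substituant t = 2: v(2) = 5.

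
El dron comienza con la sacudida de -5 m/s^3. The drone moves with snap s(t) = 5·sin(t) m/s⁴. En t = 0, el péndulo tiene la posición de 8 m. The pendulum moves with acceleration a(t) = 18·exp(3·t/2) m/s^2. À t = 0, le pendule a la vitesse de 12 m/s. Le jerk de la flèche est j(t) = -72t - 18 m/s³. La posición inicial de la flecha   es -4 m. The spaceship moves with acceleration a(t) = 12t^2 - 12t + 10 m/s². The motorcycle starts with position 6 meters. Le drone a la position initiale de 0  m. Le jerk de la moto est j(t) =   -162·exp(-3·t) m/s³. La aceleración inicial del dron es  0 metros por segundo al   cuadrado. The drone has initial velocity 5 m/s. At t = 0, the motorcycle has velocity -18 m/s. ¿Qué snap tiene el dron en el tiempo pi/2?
Tenemos el snap s(t) = 5·sin(t). Sustituyendo t = pi/2: s(pi/2) = 5.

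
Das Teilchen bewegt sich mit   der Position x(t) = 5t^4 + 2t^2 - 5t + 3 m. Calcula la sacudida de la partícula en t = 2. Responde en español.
Partiendo de la posición x(t) = 5·t^4 + 2·t^2 - 5·t + 3, tomamos 3 derivadas. Tomando d/dt de x(t), encontramos v(t) = 20·t^3 + 4·t - 5. Derivando la velocidad, obtenemos la aceleración: a(t) = 60·t^2 + 4. Derivando la aceleración, obtenemos la sacudida: j(t) = 120·t. Tenemos la sacudida j(t) = 120·t. Sustituyendo t = 2: j(2) = 240.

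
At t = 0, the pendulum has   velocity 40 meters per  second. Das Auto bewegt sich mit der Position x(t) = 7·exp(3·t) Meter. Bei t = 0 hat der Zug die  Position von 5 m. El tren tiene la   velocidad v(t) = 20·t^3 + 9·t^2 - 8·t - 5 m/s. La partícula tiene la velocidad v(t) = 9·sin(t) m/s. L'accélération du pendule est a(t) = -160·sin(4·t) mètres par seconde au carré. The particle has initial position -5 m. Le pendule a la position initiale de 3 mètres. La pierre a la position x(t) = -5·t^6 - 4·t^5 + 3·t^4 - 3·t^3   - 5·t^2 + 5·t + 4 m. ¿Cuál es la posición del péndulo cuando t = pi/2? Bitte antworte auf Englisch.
We must find the antiderivative of our acceleration equation a(t) = -160·sin(4·t) 2 times. Integrating acceleration and using the initial condition v(0) = 40, we get v(t) = 40·cos(4·t). Integrating velocity and using the initial condition x(0) = 3, we get x(t) = 10·sin(4·t) + 3. Using x(t) = 10·sin(4·t) + 3 and substituting t = pi/2, we find x = 3.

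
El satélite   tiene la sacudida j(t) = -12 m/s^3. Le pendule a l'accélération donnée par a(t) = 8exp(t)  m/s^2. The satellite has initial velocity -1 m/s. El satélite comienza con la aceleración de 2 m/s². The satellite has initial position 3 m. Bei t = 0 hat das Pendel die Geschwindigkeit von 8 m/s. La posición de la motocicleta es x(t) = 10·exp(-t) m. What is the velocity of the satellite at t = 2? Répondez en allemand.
Wir müssen unsere Gleichung für den Ruck j(t) = -12 2-mal integrieren. Das Integral von dem Ruck ist die Beschleunigung. Mit a(0) = 2 erhalten wir a(t) = 2 - 12·t. Mit ∫a(t)dt und Anwendung von v(0) = -1, finden wir v(t) = -6·t^2 + 2·t - 1. Mit v(t) = -6·t^2 + 2·t - 1 und Einsetzen von t = 2, finden wir v = -21.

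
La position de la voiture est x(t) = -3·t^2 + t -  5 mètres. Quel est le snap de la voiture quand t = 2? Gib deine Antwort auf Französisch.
Pour résoudre ceci, nous devons prendre 4 dérivées de notre équation de la position x(t) = -3·t^2 + t - 5. La dérivée de la position donne la vitesse: v(t) = 1 - 6·t. En dérivant la vitesse, nous obtenons l'accélération: a(t) = -6. En prenant d/dt de a(t), nous trouvons j(t) = 0. En dérivant le jerk, nous obtenons le snap: s(t) = 0. Nous avons le snap s(t) = 0. En substituant t = 2: s(2) = 0.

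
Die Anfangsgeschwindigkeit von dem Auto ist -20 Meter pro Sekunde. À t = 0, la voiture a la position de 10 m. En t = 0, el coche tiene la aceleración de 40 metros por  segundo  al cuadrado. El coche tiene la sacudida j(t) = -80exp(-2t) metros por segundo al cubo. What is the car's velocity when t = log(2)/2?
Starting from jerk j(t) = -80·exp(-2·t), we take 2 antiderivatives. Finding the integral of j(t) and using a(0) = 40: a(t) = 40·exp(-2·t). The integral of acceleration, with v(0) = -20, gives velocity: v(t) = -20·exp(-2·t). We have velocity v(t) = -20·exp(-2·t). Substituting t = log(2)/2: v(log(2)/2) = -10.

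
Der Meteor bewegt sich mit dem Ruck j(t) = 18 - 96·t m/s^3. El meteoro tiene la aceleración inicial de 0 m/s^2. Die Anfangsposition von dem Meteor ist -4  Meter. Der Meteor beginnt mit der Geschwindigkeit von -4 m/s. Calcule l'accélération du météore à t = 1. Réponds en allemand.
Wir müssen unsere Gleichung für den Ruck j(t) = 18 - 96·t 1-mal integrieren. Mit ∫j(t)dt und Anwendung von a(0) = 0, finden wir a(t) = 6·t·(3 - 8·t). Mit a(t) = 6·t·(3 - 8·t) und Einsetzen von t = 1, finden wir a = -30.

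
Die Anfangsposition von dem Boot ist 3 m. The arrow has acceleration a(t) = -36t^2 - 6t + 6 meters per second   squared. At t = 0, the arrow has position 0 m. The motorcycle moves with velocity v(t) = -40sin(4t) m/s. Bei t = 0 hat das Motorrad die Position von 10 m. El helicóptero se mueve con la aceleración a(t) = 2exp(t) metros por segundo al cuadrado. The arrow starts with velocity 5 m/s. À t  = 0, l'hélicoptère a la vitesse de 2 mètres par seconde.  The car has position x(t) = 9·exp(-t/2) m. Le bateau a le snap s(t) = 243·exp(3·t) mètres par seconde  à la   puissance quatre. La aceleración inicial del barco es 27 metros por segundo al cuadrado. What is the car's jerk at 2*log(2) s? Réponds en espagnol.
Debemos derivar nuestra ecuación de la posición x(t) = 9·exp(-t/2) 3 veces. Derivando la posición, obtenemos la velocidad: v(t) = -9·exp(-t/2)/2. Derivando la velocidad, obtenemos la aceleración: a(t) = 9·exp(-t/2)/4. Derivando la aceleración, obtenemos la sacudida: j(t) = -9·exp(-t/2)/8. Tenemos la sacudida j(t) = -9·exp(-t/2)/8. Sustituyendo t = 2*log(2): j(2*log(2)) = -9/16.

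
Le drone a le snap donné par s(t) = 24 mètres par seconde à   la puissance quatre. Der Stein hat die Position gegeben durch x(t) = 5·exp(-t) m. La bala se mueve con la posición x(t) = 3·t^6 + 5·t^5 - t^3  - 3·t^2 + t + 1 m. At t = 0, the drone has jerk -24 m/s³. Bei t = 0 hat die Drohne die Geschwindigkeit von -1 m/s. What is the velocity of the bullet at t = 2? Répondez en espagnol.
Para resolver esto, necesitamos tomar 1 derivada de nuestra ecuación de la posición x(t) = 3·t^6 + 5·t^5 - t^3 - 3·t^2 + t + 1. Tomando d/dt de x(t), encontramos v(t) = 18·t^5 + 25·t^4 - 3·t^2 - 6·t + 1. Usando v(t) = 18·t^5 + 25·t^4 - 3·t^2 - 6·t + 1 y sustituyendo t = 2, encontramos v = 953.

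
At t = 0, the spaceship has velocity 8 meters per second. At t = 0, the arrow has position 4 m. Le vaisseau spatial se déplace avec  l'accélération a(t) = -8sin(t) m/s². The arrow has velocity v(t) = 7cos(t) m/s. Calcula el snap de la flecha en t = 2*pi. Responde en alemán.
Um dies zu lösen, müssen wir 3 Ableitungen unserer Gleichung für die Geschwindigkeit v(t) = 7·cos(t) nehmen. Durch Ableiten von der Geschwindigkeit erhalten wir die Beschleunigung: a(t) = -7·sin(t). Die Ableitung von der Beschleunigung ergibt den Ruck: j(t) = -7·cos(t). Die Ableitung von dem Ruck ergibt den Snap: s(t) = 7·sin(t). Aus der Gleichung für den Snap s(t) = 7·sin(t), setzen wir t = 2*pi ein und erhalten s = 0.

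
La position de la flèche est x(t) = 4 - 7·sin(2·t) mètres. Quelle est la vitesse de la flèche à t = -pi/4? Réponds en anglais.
Starting from position x(t) = 4 - 7·sin(2·t), we take 1 derivative. The derivative of position gives velocity: v(t) = -14·cos(2·t). Using v(t) = -14·cos(2·t) and substituting t = -pi/4, we find v = 0.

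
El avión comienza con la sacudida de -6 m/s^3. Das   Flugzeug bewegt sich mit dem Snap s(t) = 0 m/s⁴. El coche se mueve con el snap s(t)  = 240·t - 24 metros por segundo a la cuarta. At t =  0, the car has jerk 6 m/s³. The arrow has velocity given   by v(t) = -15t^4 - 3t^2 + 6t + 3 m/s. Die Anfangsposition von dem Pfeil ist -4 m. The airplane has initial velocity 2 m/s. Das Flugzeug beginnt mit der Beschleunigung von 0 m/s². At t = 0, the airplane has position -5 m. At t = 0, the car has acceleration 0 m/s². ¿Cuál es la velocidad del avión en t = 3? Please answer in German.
Wir müssen die Stammfunktion unserer Gleichung für den Snap s(t) = 0 3-mal finden. Mit ∫s(t)dt und Anwendung von j(0) = -6, finden wir j(t) = -6. Die Stammfunktion von dem Ruck ist die Beschleunigung. Mit a(0) = 0 erhalten wir a(t) = -6·t. Die Stammfunktion von der Beschleunigung, mit v(0) = 2, ergibt die Geschwindigkeit: v(t) = 2 - 3·t^2. Aus der Gleichung für die Geschwindigkeit v(t) = 2 - 3·t^2, setzen wir t = 3 ein und erhalten v = -25.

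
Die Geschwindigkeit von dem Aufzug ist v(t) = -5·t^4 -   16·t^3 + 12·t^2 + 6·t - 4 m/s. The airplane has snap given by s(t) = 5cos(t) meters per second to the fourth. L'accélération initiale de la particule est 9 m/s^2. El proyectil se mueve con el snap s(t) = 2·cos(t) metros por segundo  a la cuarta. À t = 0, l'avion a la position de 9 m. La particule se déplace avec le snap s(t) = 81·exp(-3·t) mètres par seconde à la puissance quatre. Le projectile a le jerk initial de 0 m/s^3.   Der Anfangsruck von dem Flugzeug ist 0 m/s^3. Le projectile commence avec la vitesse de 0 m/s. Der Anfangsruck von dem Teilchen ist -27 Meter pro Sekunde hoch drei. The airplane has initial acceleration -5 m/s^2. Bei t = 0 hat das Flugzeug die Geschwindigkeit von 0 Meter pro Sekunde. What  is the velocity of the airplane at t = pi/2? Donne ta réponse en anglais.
To solve this, we need to take 3 integrals of our snap equation s(t) = 5·cos(t). Integrating snap and using the initial condition j(0) = 0, we get j(t) = 5·sin(t). Finding the antiderivative of j(t) and using a(0) = -5: a(t) = -5·cos(t). Taking ∫a(t)dt and applying v(0) = 0, we find v(t) = -5·sin(t). We have velocity v(t) = -5·sin(t). Substituting t = pi/2: v(pi/2) = -5.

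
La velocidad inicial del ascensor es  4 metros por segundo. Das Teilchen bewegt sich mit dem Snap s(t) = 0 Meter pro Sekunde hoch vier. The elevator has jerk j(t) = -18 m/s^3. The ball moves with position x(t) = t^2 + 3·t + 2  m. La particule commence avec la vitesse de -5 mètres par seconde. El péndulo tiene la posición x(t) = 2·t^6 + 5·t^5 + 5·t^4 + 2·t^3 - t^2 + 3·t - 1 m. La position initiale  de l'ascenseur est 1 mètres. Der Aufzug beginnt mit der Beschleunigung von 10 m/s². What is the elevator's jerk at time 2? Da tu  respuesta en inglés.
We have jerk j(t) = -18. Substituting t = 2: j(2) = -18.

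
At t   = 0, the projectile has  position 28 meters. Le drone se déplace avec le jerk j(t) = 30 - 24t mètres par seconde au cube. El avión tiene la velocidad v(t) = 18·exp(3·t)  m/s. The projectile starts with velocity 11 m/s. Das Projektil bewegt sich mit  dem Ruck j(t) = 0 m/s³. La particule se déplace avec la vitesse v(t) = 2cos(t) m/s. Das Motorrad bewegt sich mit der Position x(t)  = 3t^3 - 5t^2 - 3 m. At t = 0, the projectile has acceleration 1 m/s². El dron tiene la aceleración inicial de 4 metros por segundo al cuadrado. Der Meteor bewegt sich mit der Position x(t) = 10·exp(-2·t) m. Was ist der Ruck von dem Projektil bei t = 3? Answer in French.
De l'équation du jerk j(t) = 0, nous substituons t = 3 pour obtenir j = 0.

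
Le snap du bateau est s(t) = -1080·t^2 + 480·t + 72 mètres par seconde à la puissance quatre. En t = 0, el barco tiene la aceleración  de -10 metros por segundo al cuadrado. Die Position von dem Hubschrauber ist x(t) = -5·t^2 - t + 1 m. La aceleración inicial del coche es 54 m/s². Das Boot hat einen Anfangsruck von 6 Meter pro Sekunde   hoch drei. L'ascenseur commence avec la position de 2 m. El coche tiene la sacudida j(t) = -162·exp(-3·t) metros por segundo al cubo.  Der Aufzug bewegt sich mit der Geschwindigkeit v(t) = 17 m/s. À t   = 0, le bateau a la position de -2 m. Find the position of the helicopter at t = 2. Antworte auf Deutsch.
Mit x(t) = -5·t^2 - t + 1 und Einsetzen von t = 2, finden wir x = -21.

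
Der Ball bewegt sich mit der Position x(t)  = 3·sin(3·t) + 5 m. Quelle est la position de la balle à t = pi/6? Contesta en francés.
De l'équation de la position x(t) = 3·sin(3·t) + 5, nous substituons t = pi/6 pour obtenir x = 8.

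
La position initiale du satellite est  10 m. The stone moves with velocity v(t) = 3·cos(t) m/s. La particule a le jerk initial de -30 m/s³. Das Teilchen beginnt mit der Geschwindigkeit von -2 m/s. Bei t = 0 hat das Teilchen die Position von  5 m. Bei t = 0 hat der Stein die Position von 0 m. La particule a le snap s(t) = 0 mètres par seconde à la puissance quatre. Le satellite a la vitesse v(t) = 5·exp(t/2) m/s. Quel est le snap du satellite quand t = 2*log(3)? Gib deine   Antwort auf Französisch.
Nous devons dériver notre équation de la vitesse v(t) = 5·exp(t/2) 3 fois. La dérivée de la vitesse donne l'accélération: a(t) = 5·exp(t/2)/2. En dérivant l'accélération, nous obtenons le jerk: j(t) = 5·exp(t/2)/4. En prenant d/dt de j(t), nous trouvons s(t) = 5·exp(t/2)/8. De l'équation du snap s(t) = 5·exp(t/2)/8, nous substituons t = 2*log(3) pour obtenir s = 15/8.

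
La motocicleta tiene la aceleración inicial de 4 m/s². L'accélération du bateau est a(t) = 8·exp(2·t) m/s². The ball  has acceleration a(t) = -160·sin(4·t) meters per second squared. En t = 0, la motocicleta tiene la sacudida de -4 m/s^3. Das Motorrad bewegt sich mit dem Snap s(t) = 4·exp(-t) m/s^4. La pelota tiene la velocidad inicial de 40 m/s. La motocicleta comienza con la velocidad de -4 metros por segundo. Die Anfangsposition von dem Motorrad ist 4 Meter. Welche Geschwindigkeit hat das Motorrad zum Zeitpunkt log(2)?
Ausgehend von dem Snap s(t) = 4·exp(-t), nehmen wir 3 Stammfunktionen. Durch Integration von dem Snap und Verwendung der Anfangsbedingung j(0) = -4, erhalten wir j(t) = -4·exp(-t). Mit ∫j(t)dt und Anwendung von a(0) = 4, finden wir a(t) = 4·exp(-t). Mit ∫a(t)dt und Anwendung von v(0) = -4, finden wir v(t) = -4·exp(-t). Mit v(t) = -4·exp(-t) und Einsetzen von t = log(2), finden wir v = -2.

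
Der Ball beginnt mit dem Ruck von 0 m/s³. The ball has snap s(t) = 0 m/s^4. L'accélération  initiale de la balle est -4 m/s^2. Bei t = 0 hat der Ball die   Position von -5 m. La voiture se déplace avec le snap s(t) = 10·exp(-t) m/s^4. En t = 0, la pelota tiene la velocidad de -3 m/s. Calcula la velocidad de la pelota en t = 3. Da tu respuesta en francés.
Nous devons trouver l'intégrale de notre équation du snap s(t) = 0 3 fois. La primitive du snap, avec j(0) = 0, donne le jerk: j(t) = 0. En intégrant le jerk et en utilisant la condition initiale a(0) = -4, nous obtenons a(t) = -4. L'intégrale de l'accélération est la vitesse. En utilisant v(0) = -3, nous obtenons v(t) = -4·t - 3. En utilisant v(t) = -4·t - 3 et en substituant t = 3, nous trouvons v = -15.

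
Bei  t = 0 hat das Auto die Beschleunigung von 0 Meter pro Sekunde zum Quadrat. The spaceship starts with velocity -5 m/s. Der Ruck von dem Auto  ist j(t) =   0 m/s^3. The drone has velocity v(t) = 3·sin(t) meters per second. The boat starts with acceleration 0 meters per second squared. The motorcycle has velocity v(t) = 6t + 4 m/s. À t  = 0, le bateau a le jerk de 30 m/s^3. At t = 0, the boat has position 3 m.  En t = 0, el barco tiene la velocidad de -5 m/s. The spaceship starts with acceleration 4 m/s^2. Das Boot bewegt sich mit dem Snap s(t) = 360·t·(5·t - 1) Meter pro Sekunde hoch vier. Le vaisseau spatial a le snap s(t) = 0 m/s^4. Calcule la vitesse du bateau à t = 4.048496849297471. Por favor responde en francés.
Nous devons trouver l'intégrale de notre équation du snap s(t) = 360·t·(5·t - 1) 3 fois. En prenant ∫s(t)dt et en appliquant j(0) = 30, nous trouvons j(t) = 600·t^3 - 180·t^2 + 30. En prenant ∫j(t)dt et en appliquant a(0) = 0, nous trouvons a(t) = 150·t^4 - 60·t^3 + 30·t. L'intégrale de l'accélération est la vitesse. En utilisant v(0) = -5, nous obtenons v(t) = 30·t^5 - 15·t^4 + 15·t^2 - 5. En utilisant v(t) = 30·t^5 - 15·t^4 + 15·t^2 - 5 et en substituant t = 4.048496849297471, nous trouvons v = 28839.1999114899.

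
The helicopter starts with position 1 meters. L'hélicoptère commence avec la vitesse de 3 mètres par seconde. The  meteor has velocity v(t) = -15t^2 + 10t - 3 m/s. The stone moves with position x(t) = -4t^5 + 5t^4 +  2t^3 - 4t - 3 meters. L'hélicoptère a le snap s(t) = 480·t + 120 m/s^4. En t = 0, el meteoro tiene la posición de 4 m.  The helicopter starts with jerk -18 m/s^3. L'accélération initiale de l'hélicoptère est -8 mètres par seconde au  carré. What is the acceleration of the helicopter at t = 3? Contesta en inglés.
To solve this, we need to take 2 integrals of our snap equation s(t) = 480·t + 120. Finding the integral of s(t) and using j(0) = -18: j(t) = 240·t^2 + 120·t - 18. Integrating jerk and using the initial condition a(0) = -8, we get a(t) = 80·t^3 + 60·t^2 - 18·t - 8. We have acceleration a(t) = 80·t^3 + 60·t^2 - 18·t - 8. Substituting t = 3: a(3) = 2638.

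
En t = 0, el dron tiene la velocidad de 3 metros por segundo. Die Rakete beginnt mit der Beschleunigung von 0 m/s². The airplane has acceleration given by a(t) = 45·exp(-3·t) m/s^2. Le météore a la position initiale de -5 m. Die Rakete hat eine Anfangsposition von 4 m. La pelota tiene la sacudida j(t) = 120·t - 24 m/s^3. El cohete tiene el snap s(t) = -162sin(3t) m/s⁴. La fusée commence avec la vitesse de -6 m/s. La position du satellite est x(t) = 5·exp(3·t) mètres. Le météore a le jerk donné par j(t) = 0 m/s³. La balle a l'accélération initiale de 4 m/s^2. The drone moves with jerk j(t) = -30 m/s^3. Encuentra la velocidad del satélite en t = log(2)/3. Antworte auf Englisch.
Starting from position x(t) = 5·exp(3·t), we take 1 derivative. Taking d/dt of x(t), we find v(t) = 15·exp(3·t). From the given velocity equation v(t) = 15·exp(3·t), we substitute t = log(2)/3 to get v = 30.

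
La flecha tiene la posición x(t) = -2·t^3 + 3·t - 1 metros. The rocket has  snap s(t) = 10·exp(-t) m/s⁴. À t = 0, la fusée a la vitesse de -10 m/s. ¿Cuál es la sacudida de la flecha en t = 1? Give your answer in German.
Um dies zu lösen, müssen wir 3 Ableitungen unserer Gleichung für die Position x(t) = -2·t^3 + 3·t - 1 nehmen. Die Ableitung von der Position ergibt die Geschwindigkeit: v(t) = 3 - 6·t^2. Die Ableitung von der Geschwindigkeit ergibt die Beschleunigung: a(t) = -12·t. Die Ableitung von der Beschleunigung ergibt den Ruck: j(t) = -12. Aus der Gleichung für den Ruck j(t) = -12, setzen wir t = 1 ein und erhalten j = -12.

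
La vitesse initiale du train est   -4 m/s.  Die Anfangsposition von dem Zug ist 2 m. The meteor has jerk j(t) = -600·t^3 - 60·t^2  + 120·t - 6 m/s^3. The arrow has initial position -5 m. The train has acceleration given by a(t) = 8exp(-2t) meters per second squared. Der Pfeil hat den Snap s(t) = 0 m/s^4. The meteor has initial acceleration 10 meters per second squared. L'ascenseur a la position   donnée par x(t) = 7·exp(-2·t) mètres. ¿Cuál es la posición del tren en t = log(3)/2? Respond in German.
Wir müssen unsere Gleichung für die Beschleunigung a(t) = 8·exp(-2·t) 2-mal integrieren. Mit ∫a(t)dt und Anwendung von v(0) = -4, finden wir v(t) = -4·exp(-2·t). Durch Integration von der Geschwindigkeit und Verwendung der Anfangsbedingung x(0) = 2, erhalten wir x(t) = 2·exp(-2·t). Aus der Gleichung für die Position x(t) = 2·exp(-2·t), setzen wir t = log(3)/2 ein und erhalten x = 2/3.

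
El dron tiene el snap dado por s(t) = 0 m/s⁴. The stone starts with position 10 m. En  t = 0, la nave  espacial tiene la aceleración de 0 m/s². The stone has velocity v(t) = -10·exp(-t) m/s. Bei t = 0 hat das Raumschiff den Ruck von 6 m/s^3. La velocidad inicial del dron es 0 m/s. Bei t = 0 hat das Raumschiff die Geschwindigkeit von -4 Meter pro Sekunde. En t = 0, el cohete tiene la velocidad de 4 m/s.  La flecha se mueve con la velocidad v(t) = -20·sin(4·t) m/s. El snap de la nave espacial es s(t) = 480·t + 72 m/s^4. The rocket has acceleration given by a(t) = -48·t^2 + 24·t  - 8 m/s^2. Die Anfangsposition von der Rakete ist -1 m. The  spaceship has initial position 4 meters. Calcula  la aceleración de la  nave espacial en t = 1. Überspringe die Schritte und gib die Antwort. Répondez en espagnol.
a(1) = 122.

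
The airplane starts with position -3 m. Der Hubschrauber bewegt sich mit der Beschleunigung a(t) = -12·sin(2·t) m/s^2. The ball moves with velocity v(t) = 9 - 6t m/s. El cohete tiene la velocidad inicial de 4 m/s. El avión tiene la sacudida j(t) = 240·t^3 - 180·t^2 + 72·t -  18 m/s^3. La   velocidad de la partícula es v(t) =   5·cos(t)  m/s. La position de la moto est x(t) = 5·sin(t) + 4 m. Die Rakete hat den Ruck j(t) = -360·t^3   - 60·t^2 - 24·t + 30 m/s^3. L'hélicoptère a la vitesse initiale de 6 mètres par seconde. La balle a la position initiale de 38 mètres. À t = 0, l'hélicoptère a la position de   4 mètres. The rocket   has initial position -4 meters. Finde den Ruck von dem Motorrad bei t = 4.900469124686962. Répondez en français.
Nous devons dériver notre équation de la position x(t) = 5·sin(t) + 4 3 fois. En dérivant la position, nous obtenons la vitesse: v(t) = 5·cos(t). En prenant d/dt de v(t), nous trouvons a(t) = -5·sin(t). En prenant d/dt de a(t), nous trouvons j(t) = -5·cos(t). Nous avons le jerk j(t) = -5·cos(t). En substituant t = 4.900469124686962: j(4.900469124686962) = -0.934866208281955.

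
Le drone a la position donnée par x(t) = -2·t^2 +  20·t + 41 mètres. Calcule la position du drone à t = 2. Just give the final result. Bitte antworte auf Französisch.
À t = 2, x = 73.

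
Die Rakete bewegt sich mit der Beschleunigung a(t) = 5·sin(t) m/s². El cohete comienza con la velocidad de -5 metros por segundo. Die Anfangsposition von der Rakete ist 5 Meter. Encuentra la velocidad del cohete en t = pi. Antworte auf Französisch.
Nous devons trouver la primitive de notre équation de l'accélération a(t) = 5·sin(t) 1 fois. En prenant ∫a(t)dt et en appliquant v(0) = -5, nous trouvons v(t) = -5·cos(t). De l'équation de la vitesse v(t) = -5·cos(t), nous substituons t = pi pour obtenir v = 5.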